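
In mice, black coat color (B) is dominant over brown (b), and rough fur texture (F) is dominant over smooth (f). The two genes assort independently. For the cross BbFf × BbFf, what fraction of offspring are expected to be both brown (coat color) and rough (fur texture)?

Dihybrid cross BbFf × BbFf — consider each gene separately:
coat color: Bb × Bb → 1 BB, 2 Bb, 1 bb → 3 B_ : 1 bb (out of 4)
fur texture: Ff × Ff → 1 FF, 2 Ff, 1 ff → 3 F_ : 1 ff (out of 4)
Looking for: brown (bb) and rough (F_)
P(brown) = 1/4, P(rough) = 3/4
P(both) = 1/4 × 3/4 = 3/16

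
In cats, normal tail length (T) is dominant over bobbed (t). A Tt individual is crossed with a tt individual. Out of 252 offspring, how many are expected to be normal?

Punnett square for Tt × tt:
Offspring genotypes: 2 Tt, 2 tt
normal: 2, bobbed: 2
normal: 2 out of 4 → fraction 1/2
Expected count = 1/2 × 252 = 126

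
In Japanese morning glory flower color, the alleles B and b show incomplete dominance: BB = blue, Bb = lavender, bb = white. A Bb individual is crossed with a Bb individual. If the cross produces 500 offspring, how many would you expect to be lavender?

Punnett square for Bb × Bb:
Offspring genotypes: 1 BB, 2 Bb, 1 bb
Phenotype counts: 1 blue, 2 lavender, 1 white
lavender: 2 out of 4 → fraction 1/2
Expected count = 1/2 × 500 = 250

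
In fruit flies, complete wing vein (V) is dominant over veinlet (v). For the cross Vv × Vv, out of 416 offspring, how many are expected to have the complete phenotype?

Punnett square for Vv × Vv:
Offspring genotypes: 1 VV, 2 Vv, 1 vv
Total offspring: 4
Count with target: 3
Probability: 3/4
Expected count = 3/4 × 416 = 312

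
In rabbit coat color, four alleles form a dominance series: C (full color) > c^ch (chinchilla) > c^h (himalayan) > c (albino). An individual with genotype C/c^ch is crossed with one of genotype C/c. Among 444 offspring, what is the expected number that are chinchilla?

Cross: C/c^ch × C/c
Allele dominance: C > c^ch > c^h > c
Offspring genotypes: 1 C/C, 1 C/c, 1 C/c^ch, 1 c^ch/c
Phenotype counts: 3 full color, 1 chinchilla
chinchilla: 1 out of 4 → fraction 1/4
Expected count = 1/4 × 444 = 111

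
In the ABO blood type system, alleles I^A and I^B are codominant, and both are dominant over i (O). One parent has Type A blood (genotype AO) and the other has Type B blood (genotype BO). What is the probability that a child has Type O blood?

Cross: AO × BO
Possible offspring genotypes: 1 AB, 1 AO, 1 BO, 1 OO
Blood type counts: 1 Type AB, 1 Type A, 1 Type B, 1 Type O
Probability of Type O: 1/4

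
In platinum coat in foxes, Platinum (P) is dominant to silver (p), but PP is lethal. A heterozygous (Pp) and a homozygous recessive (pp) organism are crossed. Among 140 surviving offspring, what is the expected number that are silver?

Cross: Pp × pp
Punnett square offspring (before lethality): 2 Pp, 2 pp
No PP offspring are produced in this cross.
silver: 2 out of 4 → fraction 1/2
Expected count = 1/2 × 140 = 70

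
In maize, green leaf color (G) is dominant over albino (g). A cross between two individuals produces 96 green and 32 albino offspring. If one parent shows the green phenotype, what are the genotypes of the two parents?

Observed offspring: 96 green, 32 albino
The observed ratio simplifies to 3:1. Albino (gg) offspring appear, so each parent must contribute one g allele. The parent stated to show green carries G, so it is Gg. The other parent is then either Gg or gg: Gg × gg would give a 1:1 split, whereas Gg × Gg gives 3:1 — matching the data. So both parents are heterozygous (Gg × Gg).
Parent genotypes: Gg × Gg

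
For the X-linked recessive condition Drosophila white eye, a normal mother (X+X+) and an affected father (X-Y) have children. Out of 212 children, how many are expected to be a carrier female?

Cross: X+X+ × X-Y
Offspring: 2 X+X-, 2 X+Y
Probability of a carrier female: 2/4 = 1/2
Expected count = 1/2 × 212 = 106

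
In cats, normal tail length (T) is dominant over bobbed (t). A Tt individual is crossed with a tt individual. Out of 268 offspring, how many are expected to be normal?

Punnett square for Tt × tt:
Offspring genotypes: 2 Tt, 2 tt
normal: 2, bobbed: 2
normal: 2 out of 4 → fraction 1/2
Expected count = 1/2 × 268 = 134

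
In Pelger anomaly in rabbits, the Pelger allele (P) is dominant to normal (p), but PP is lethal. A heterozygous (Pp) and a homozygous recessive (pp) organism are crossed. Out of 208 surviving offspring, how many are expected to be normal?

Cross: Pp × pp
Punnett square offspring (before lethality): 2 Pp, 2 pp
No PP offspring are produced in this cross.
normal: 2 out of 4 → fraction 1/2
Expected count = 1/2 × 208 = 104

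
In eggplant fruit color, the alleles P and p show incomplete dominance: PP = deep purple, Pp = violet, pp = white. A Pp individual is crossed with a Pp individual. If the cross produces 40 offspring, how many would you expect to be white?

Punnett square for Pp × Pp:
Offspring genotypes: 1 PP, 2 Pp, 1 pp
Phenotype counts: 1 deep purple, 2 violet, 1 white
white: 1 out of 4 → fraction 1/4
Expected count = 1/4 × 40 = 10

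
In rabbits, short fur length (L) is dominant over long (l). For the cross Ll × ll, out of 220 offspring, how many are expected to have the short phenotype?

Punnett square for Ll × ll:
Offspring genotypes: 2 Ll, 2 ll
Total offspring: 4
Count with target: 2
Probability: 2/4 = 1/2
Expected count = 1/2 × 220 = 110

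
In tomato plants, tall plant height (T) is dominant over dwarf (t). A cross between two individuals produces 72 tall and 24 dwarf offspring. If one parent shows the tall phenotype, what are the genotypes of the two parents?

Observed offspring: 72 tall, 24 dwarf
The observed ratio simplifies to 3:1. Dwarf (tt) offspring appear, so each parent must contribute one t allele. The parent stated to show tall carries T, so it is Tt. The other parent is then either Tt or tt: Tt × tt would give a 1:1 split, whereas Tt × Tt gives 3:1 — matching the data. So both parents are heterozygous (Tt × Tt).
Parent genotypes: Tt × Tt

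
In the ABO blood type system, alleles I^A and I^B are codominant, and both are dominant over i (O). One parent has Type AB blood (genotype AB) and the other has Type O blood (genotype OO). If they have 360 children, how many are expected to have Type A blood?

Cross: AB × OO
Possible offspring genotypes: 2 AO, 2 BO
Blood type counts: 2 Type A, 2 Type B
Probability of Type A: 2/4 = 1/2
Expected count = 1/2 × 360 = 180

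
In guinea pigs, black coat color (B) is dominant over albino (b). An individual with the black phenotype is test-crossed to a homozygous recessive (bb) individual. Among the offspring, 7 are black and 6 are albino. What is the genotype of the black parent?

Test cross: ? × bb
Offspring: 7 black, 6 albino — approximately 1:1.
A 1:1 ratio in a test cross indicates the unknown parent is heterozygous (Bb).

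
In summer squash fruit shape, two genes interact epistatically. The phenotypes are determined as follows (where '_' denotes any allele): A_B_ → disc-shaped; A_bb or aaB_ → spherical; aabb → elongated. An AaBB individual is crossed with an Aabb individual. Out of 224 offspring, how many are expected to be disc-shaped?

Cross: AaBB × Aabb — consider each gene separately:
A gene: Aa × Aa → 1 AA, 2 Aa, 1 aa → 3 A_ : 1 aa (out of 4)
B gene: BB × bb → 4 Bb → 4 B_ (out of 4)
Genotype classes (out of 4 × 4 = 16): A_B_ = 3×4 = 12; aaB_ = 1×4 = 4
Apply the phenotype rules: A_B_ (12) → disc-shaped; aaB_ (4) → spherical
Phenotype counts (out of 16): 12 disc-shaped, 4 spherical
disc-shaped: 12 out of 16 → fraction 3/4
Expected count = 3/4 × 224 = 168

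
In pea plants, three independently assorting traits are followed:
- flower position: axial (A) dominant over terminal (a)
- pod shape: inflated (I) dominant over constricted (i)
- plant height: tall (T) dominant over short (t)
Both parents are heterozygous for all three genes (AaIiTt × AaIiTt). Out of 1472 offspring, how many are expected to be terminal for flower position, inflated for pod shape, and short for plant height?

Trihybrid cross: AaIiTt × AaIiTt
Each trait segregates independently with a 3:1 phenotypic ratio, so each gene contributes 3/4 (dominant) or 1/4 (recessive).
Target: terminal (flower position), inflated (pod shape), short (plant height)
Probability = product of independent per-trait probabilities
= 1/4 × 3/4 × 1/4 = 3/64
Expected count = 3/64 × 1472 = 69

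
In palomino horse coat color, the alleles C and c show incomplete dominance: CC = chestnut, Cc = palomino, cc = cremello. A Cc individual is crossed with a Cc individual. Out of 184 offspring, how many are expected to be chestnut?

Punnett square for Cc × Cc:
Offspring genotypes: 1 CC, 2 Cc, 1 cc
Phenotype counts: 1 chestnut, 2 palomino, 1 cremello
chestnut: 1 out of 4 → fraction 1/4
Expected count = 1/4 × 184 = 46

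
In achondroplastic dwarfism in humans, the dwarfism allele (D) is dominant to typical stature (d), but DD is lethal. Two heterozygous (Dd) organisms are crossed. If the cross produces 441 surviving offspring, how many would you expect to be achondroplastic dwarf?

Cross: Dd × Dd
Punnett square offspring (before lethality): 1 DD, 2 Dd, 1 dd
The DD genotype is lethal (embryos die); surviving offspring: 2 Dd, 1 dd
achondroplastic dwarf: 2 out of 3 → fraction 2/3
Expected count = 2/3 × 441 = 294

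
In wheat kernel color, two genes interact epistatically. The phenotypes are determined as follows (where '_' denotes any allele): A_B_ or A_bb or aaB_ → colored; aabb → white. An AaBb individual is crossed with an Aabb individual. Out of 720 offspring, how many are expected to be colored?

Cross: AaBb × Aabb — consider each gene separately:
A gene: Aa × Aa → 1 AA, 2 Aa, 1 aa → 3 A_ : 1 aa (out of 4)
B gene: Bb × bb → 2 Bb, 2 bb → 2 B_ : 2 bb (out of 4)
Genotype classes (out of 4 × 4 = 16): A_B_ = 3×2 = 6; A_bb = 3×2 = 6; aaB_ = 1×2 = 2; aabb = 1×2 = 2
Apply the phenotype rules: A_B_ (6) + A_bb (6) + aaB_ (2) → colored; aabb (2) → white
Phenotype counts (out of 16): 14 colored, 2 white
colored: 14 out of 16 → fraction 7/8
Expected count = 7/8 × 720 = 630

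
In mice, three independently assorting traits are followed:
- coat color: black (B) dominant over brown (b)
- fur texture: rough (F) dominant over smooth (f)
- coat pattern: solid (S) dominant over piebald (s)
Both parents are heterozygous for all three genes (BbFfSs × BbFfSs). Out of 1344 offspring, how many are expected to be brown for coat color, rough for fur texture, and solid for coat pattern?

Trihybrid cross: BbFfSs × BbFfSs
Each trait segregates independently with a 3:1 phenotypic ratio, so each gene contributes 3/4 (dominant) or 1/4 (recessive).
Target: brown (coat color), rough (fur texture), solid (coat pattern)
Probability = product of independent per-trait probabilities
= 1/4 × 3/4 × 3/4 = 9/64
Expected count = 9/64 × 1344 = 189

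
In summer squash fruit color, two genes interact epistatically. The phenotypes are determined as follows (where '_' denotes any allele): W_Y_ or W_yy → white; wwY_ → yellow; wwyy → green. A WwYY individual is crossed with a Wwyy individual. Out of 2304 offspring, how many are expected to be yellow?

Cross: WwYY × Wwyy — consider each gene separately:
W gene: Ww × Ww → 1 WW, 2 Ww, 1 ww → 3 W_ : 1 ww (out of 4)
Y gene: YY × yy → 4 Yy → 4 Y_ (out of 4)
Genotype classes (out of 4 × 4 = 16): W_Y_ = 3×4 = 12; wwY_ = 1×4 = 4
Apply the phenotype rules: W_Y_ (12) → white; wwY_ (4) → yellow
Phenotype counts (out of 16): 12 white, 4 yellow
yellow: 4 out of 16 → fraction 1/4
Expected count = 1/4 × 2304 = 576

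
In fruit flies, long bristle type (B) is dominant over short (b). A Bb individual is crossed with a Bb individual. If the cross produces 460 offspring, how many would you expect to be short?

Punnett square for Bb × Bb:
Offspring genotypes: 1 BB, 2 Bb, 1 bb
long: 3, short: 1
short: 1 out of 4 → fraction 1/4
Expected count = 1/4 × 460 = 115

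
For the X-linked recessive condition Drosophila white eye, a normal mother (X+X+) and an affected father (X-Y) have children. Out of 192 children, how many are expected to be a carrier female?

Cross: X+X+ × X-Y
Offspring: 2 X+X-, 2 X+Y
Probability of a carrier female: 2/4 = 1/2
Expected count = 1/2 × 192 = 96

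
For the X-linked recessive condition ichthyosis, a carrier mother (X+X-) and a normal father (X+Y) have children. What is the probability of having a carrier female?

Cross: X+X- × X+Y
Offspring: 1 X+X+, 1 X+Y, 1 X+X-, 1 X-Y
Probability of a carrier female: 1/4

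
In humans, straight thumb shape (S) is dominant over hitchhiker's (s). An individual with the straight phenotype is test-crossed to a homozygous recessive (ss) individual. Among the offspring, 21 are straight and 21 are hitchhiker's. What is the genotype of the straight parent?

Test cross: ? × ss
Offspring: 21 straight, 21 hitchhiker's — approximately 1:1.
A 1:1 ratio in a test cross indicates the unknown parent is heterozygous (Ss).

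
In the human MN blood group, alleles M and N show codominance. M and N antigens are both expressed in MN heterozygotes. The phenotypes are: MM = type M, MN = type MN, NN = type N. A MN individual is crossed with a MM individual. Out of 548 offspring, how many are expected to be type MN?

Punnett square for MN × MM:
Offspring genotypes: 2 MM, 2 MN
Phenotype counts: 2 type M, 2 type MN
type MN: 2 out of 4 → fraction 1/2
Expected count = 1/2 × 548 = 274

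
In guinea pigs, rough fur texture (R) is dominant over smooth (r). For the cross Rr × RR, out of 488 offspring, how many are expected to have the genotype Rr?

Punnett square for Rr × RR:
Offspring genotypes: 2 RR, 2 Rr
Total offspring: 4
Count with target: 2
Probability: 2/4 = 1/2
Expected count = 1/2 × 488 = 244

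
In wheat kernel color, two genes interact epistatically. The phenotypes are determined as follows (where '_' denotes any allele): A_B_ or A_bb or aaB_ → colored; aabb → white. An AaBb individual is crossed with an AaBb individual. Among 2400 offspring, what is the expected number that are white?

Cross: AaBb × AaBb — consider each gene separately:
A gene: Aa × Aa → 1 AA, 2 Aa, 1 aa → 3 A_ : 1 aa (out of 4)
B gene: Bb × Bb → 1 BB, 2 Bb, 1 bb → 3 B_ : 1 bb (out of 4)
Genotype classes (out of 4 × 4 = 16): A_B_ = 3×3 = 9; A_bb = 3×1 = 3; aaB_ = 1×3 = 3; aabb = 1×1 = 1
Apply the phenotype rules: A_B_ (9) + A_bb (3) + aaB_ (3) → colored; aabb (1) → white
Phenotype counts (out of 16): 15 colored, 1 white
white: 1 out of 16 → fraction 1/16
Expected count = 1/16 × 2400 = 150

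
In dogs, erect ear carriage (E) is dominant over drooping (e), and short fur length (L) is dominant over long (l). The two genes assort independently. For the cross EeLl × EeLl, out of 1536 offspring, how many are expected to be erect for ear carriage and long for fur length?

Dihybrid cross EeLl × EeLl — consider each gene separately:
ear carriage: Ee × Ee → 1 EE, 2 Ee, 1 ee → 3 E_ : 1 ee (out of 4)
fur length: Ll × Ll → 1 LL, 2 Ll, 1 ll → 3 L_ : 1 ll (out of 4)
Looking for: erect (E_) and long (ll)
P(erect) = 3/4, P(long) = 1/4
P(both) = 3/4 × 1/4 = 3/16
Expected count = 3/16 × 1536 = 288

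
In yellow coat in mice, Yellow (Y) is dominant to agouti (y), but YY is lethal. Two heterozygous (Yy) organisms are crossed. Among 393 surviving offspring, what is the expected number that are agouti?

Cross: Yy × Yy
Punnett square offspring (before lethality): 1 YY, 2 Yy, 1 yy
The YY genotype is lethal (embryos die); surviving offspring: 2 Yy, 1 yy
agouti: 1 out of 3 → fraction 1/3
Expected count = 1/3 × 393 = 131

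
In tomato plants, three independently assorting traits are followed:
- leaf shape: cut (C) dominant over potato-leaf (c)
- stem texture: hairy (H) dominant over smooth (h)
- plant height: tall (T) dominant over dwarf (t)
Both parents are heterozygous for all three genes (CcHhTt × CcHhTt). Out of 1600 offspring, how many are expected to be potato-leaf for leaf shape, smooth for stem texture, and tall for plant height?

Trihybrid cross: CcHhTt × CcHhTt
Each trait segregates independently with a 3:1 phenotypic ratio, so each gene contributes 3/4 (dominant) or 1/4 (recessive).
Target: potato-leaf (leaf shape), smooth (stem texture), tall (plant height)
Probability = product of independent per-trait probabilities
= 1/4 × 1/4 × 3/4 = 3/64
Expected count = 3/64 × 1600 = 75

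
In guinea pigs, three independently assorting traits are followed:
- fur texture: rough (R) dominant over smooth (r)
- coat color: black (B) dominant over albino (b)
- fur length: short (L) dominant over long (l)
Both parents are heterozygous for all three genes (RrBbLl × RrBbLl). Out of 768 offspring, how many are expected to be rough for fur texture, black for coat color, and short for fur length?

Trihybrid cross: RrBbLl × RrBbLl
Each trait segregates independently with a 3:1 phenotypic ratio, so each gene contributes 3/4 (dominant) or 1/4 (recessive).
Target: rough (fur texture), black (coat color), short (fur length)
Probability = product of independent per-trait probabilities
= 3/4 × 3/4 × 3/4 = 27/64
Expected count = 27/64 × 768 = 324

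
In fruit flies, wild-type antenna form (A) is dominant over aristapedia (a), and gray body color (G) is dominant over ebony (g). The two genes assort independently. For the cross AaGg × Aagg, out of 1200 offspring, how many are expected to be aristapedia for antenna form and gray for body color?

Dihybrid cross AaGg × Aagg — consider each gene separately:
antenna form: Aa × Aa → 1 AA, 2 Aa, 1 aa → 3 A_ : 1 aa (out of 4)
body color: Gg × gg → 2 Gg, 2 gg → 2 G_ : 2 gg (out of 4)
Looking for: aristapedia (aa) and gray (G_)
P(aristapedia) = 1/4, P(gray) = 2/4
P(both) = 1/4 × 2/4 = 2/16 = 1/8
Expected count = 1/8 × 1200 = 150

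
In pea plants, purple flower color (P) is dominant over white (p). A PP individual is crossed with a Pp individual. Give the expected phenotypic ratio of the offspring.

Punnett square for PP × Pp:
Offspring genotypes: 2 PP, 2 Pp
purple: 4, white: 0
Ratio: all purple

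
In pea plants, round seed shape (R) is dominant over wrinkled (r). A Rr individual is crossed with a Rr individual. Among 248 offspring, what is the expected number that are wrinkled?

Punnett square for Rr × Rr:
Offspring genotypes: 1 RR, 2 Rr, 1 rr
round: 3, wrinkled: 1
wrinkled: 1 out of 4 → fraction 1/4
Expected count = 1/4 × 248 = 62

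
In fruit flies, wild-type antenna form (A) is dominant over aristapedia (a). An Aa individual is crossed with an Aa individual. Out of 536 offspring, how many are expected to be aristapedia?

Punnett square for Aa × Aa:
Offspring genotypes: 1 AA, 2 Aa, 1 aa
wild-type: 3, aristapedia: 1
aristapedia: 1 out of 4 → fraction 1/4
Expected count = 1/4 × 536 = 134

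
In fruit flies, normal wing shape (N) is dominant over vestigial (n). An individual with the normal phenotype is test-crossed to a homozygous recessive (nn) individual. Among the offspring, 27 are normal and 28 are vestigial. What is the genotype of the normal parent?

Test cross: ? × nn
Offspring: 27 normal, 28 vestigial — approximately 1:1.
A 1:1 ratio in a test cross indicates the unknown parent is heterozygous (Nn).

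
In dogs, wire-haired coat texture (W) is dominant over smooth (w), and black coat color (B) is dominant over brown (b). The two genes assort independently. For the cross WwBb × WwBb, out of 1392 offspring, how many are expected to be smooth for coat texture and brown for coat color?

Dihybrid cross WwBb × WwBb — consider each gene separately:
coat texture: Ww × Ww → 1 WW, 2 Ww, 1 ww → 3 W_ : 1 ww (out of 4)
coat color: Bb × Bb → 1 BB, 2 Bb, 1 bb → 3 B_ : 1 bb (out of 4)
Looking for: smooth (ww) and brown (bb)
P(smooth) = 1/4, P(brown) = 1/4
P(both) = 1/4 × 1/4 = 1/16
Expected count = 1/16 × 1392 = 87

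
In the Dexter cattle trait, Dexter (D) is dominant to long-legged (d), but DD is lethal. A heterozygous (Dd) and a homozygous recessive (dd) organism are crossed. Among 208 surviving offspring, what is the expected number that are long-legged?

Cross: Dd × dd
Punnett square offspring (before lethality): 2 Dd, 2 dd
No DD offspring are produced in this cross.
long-legged: 2 out of 4 → fraction 1/2
Expected count = 1/2 × 208 = 104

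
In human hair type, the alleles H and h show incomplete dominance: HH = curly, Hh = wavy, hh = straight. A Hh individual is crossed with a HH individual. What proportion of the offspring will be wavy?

Punnett square for Hh × HH:
Offspring genotypes: 2 HH, 2 Hh
Phenotype counts: 2 curly, 2 wavy
wavy: 2 out of 4
Probability: 2/4 = 1/2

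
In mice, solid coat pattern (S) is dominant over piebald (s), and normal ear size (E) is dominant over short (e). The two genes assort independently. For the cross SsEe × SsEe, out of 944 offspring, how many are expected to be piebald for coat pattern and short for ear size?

Dihybrid cross SsEe × SsEe — consider each gene separately:
coat pattern: Ss × Ss → 1 SS, 2 Ss, 1 ss → 3 S_ : 1 ss (out of 4)
ear size: Ee × Ee → 1 EE, 2 Ee, 1 ee → 3 E_ : 1 ee (out of 4)
Looking for: piebald (ss) and short (ee)
P(piebald) = 1/4, P(short) = 1/4
P(both) = 1/4 × 1/4 = 1/16
Expected count = 1/16 × 944 = 59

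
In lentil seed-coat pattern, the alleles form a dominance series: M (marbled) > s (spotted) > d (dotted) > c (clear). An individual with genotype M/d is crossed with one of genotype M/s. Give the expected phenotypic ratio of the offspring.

Cross: M/d × M/s
Allele dominance: M > s > d > c
Offspring genotypes: 1 M/M, 1 M/s, 1 M/d, 1 s/d
Phenotype counts: 3 marbled, 1 spotted
Ratio: 3 marbled : 1 spotted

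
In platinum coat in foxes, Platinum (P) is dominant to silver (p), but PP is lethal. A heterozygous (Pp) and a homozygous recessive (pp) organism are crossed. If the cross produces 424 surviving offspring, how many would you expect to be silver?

Cross: Pp × pp
Punnett square offspring (before lethality): 2 Pp, 2 pp
No PP offspring are produced in this cross.
silver: 2 out of 4 → fraction 1/2
Expected count = 1/2 × 424 = 212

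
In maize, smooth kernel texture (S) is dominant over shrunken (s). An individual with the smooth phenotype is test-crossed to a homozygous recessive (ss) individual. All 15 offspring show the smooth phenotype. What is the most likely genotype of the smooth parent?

Test cross: ? × ss
All offspring are smooth.
If the unknown parent were heterozygous (Ss), about half of 15 offspring would be shrunken; none are. The unknown parent is most likely homozygous dominant (SS).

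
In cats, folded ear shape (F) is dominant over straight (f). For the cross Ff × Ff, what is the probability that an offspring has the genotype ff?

Punnett square for Ff × Ff:
Offspring genotypes: 1 FF, 2 Ff, 1 ff
Total offspring: 4
Count with target: 1
Probability: 1/4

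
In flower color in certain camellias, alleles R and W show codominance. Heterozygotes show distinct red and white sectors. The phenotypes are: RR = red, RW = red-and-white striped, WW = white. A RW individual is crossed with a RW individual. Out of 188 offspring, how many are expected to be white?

Punnett square for RW × RW:
Offspring genotypes: 1 RR, 2 RW, 1 WW
Phenotype counts: 1 red, 2 red-and-white striped, 1 white
white: 1 out of 4 → fraction 1/4
Expected count = 1/4 × 188 = 47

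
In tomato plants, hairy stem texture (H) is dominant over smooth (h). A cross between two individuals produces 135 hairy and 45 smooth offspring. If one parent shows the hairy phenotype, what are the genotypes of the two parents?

Observed offspring: 135 hairy, 45 smooth
The observed ratio simplifies to 3:1. Smooth (hh) offspring appear, so each parent must contribute one h allele. The parent stated to show hairy carries H, so it is Hh. The other parent is then either Hh or hh: Hh × hh would give a 1:1 split, whereas Hh × Hh gives 3:1 — matching the data. So both parents are heterozygous (Hh × Hh).
Parent genotypes: Hh × Hh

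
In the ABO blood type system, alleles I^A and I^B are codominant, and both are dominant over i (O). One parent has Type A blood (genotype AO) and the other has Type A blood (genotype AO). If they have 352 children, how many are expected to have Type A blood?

Cross: AO × AO
Possible offspring genotypes: 1 AA, 2 AO, 1 OO
Blood type counts: 3 Type A, 1 Type O
Probability of Type A: 3/4
Expected count = 3/4 × 352 = 264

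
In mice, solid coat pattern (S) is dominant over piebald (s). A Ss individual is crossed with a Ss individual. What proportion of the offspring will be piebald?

Punnett square for Ss × Ss:
Offspring genotypes: 1 SS, 2 Ss, 1 ss
solid: 3, piebald: 1
piebald: 1 out of 4
Probability: 1/4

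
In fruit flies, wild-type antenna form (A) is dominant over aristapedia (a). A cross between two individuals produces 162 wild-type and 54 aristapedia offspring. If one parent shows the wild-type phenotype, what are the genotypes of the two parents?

Observed offspring: 162 wild-type, 54 aristapedia
The observed ratio simplifies to 3:1. Aristapedia (aa) offspring appear, so each parent must contribute one a allele. The parent stated to show wild-type carries A, so it is Aa. The other parent is then either Aa or aa: Aa × aa would give a 1:1 split, whereas Aa × Aa gives 3:1 — matching the data. So both parents are heterozygous (Aa × Aa).
Parent genotypes: Aa × Aa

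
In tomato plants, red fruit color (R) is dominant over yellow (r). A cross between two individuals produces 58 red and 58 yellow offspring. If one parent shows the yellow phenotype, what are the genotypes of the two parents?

Observed offspring: 58 red, 58 yellow
The observed ratio simplifies to 1:1. One parent shows yellow, so its genotype must be rr. A 1:1 offspring split requires the other parent to be heterozygous (Rr).
Parent genotypes: rr × Rr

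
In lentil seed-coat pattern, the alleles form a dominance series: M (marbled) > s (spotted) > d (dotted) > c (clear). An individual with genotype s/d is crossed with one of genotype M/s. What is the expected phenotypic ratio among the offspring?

Cross: s/d × M/s
Allele dominance: M > s > d > c
Offspring genotypes: 1 M/s, 1 s/s, 1 M/d, 1 s/d
Phenotype counts: 2 marbled, 2 spotted
Ratio: 1 marbled : 1 spotted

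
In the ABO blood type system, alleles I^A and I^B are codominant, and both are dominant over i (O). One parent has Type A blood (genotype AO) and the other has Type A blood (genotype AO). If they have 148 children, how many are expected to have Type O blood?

Cross: AO × AO
Possible offspring genotypes: 1 AA, 2 AO, 1 OO
Blood type counts: 3 Type A, 1 Type O
Probability of Type O: 1/4
Expected count = 1/4 × 148 = 37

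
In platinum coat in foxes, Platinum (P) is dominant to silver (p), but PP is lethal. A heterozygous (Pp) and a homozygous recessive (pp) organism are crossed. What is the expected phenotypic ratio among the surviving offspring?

Cross: Pp × pp
Punnett square offspring (before lethality): 2 Pp, 2 pp
No PP offspring are produced in this cross.
Ratio: 1 platinum : 1 silver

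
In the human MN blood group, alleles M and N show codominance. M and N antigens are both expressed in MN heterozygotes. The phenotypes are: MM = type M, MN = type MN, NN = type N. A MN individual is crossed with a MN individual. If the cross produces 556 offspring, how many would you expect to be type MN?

Punnett square for MN × MN:
Offspring genotypes: 1 MM, 2 MN, 1 NN
Phenotype counts: 1 type M, 2 type MN, 1 type N
type MN: 2 out of 4 → fraction 1/2
Expected count = 1/2 × 556 = 278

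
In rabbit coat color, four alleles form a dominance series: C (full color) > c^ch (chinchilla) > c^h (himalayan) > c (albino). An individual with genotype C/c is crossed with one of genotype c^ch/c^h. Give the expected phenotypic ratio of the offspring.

Cross: C/c × c^ch/c^h
Allele dominance: C > c^ch > c^h > c
Offspring genotypes: 1 C/c^ch, 1 C/c^h, 1 c^ch/c, 1 c^h/c
Phenotype counts: 2 full color, 1 chinchilla, 1 himalayan
Ratio: 2 full color : 1 chinchilla : 1 himalayan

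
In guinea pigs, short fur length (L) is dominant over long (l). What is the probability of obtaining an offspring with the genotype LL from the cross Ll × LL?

Punnett square for Ll × LL:
Offspring genotypes: 2 LL, 2 Ll
Total offspring: 4
Count with target: 2
Probability: 2/4 = 1/2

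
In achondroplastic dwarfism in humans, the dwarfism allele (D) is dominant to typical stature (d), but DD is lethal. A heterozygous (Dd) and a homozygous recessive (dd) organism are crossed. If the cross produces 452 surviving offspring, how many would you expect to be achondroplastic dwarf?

Cross: Dd × dd
Punnett square offspring (before lethality): 2 Dd, 2 dd
No DD offspring are produced in this cross.
achondroplastic dwarf: 2 out of 4 → fraction 1/2
Expected count = 1/2 × 452 = 226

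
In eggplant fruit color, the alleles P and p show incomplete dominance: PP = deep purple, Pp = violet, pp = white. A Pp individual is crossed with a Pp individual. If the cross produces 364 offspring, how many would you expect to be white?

Punnett square for Pp × Pp:
Offspring genotypes: 1 PP, 2 Pp, 1 pp
Phenotype counts: 1 deep purple, 2 violet, 1 white
white: 1 out of 4 → fraction 1/4
Expected count = 1/4 × 364 = 91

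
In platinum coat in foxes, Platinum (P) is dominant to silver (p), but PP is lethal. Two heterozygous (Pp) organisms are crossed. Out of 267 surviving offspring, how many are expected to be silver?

Cross: Pp × Pp
Punnett square offspring (before lethality): 1 PP, 2 Pp, 1 pp
The PP genotype is lethal (embryos die); surviving offspring: 2 Pp, 1 pp
silver: 1 out of 3 → fraction 1/3
Expected count = 1/3 × 267 = 89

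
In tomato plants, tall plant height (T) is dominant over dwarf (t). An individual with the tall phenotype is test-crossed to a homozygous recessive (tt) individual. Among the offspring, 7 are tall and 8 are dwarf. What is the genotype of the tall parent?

Test cross: ? × tt
Offspring: 7 tall, 8 dwarf — approximately 1:1.
A 1:1 ratio in a test cross indicates the unknown parent is heterozygous (Tt).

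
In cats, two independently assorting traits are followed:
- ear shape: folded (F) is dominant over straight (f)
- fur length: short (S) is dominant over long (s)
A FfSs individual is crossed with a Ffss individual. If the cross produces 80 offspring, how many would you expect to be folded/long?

Dihybrid cross FfSs × Ffss — consider each gene separately:
ear shape: Ff × Ff → 1 FF, 2 Ff, 1 ff → 3 F_ : 1 ff (out of 4)
fur length: Ss × ss → 2 Ss, 2 ss → 2 S_ : 2 ss (out of 4)
Combine (counts out of 4 × 4 = 16): folded/short (F_S_) = 3×2 = 6; folded/long (F_ss) = 3×2 = 6; straight/short (ffS_) = 1×2 = 2; straight/long (ffss) = 1×2 = 2
Phenotype counts (out of 16): 6 folded/short, 6 folded/long, 2 straight/short, 2 straight/long
folded/long: 6 out of 16 → fraction 3/8
Expected count = 3/8 × 80 = 30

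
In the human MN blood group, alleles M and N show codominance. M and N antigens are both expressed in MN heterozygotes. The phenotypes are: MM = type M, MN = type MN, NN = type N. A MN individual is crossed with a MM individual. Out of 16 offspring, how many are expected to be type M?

Punnett square for MN × MM:
Offspring genotypes: 2 MM, 2 MN
Phenotype counts: 2 type M, 2 type MN
type M: 2 out of 4 → fraction 1/2
Expected count = 1/2 × 16 = 8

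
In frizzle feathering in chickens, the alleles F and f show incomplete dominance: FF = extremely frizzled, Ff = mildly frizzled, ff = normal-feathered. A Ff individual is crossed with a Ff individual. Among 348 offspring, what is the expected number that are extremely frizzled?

Punnett square for Ff × Ff:
Offspring genotypes: 1 FF, 2 Ff, 1 ff
Phenotype counts: 1 extremely frizzled, 2 mildly frizzled, 1 normal-feathered
extremely frizzled: 1 out of 4 → fraction 1/4
Expected count = 1/4 × 348 = 87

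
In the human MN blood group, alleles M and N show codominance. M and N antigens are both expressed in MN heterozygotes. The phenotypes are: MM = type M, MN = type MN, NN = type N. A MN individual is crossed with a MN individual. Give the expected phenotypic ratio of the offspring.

Punnett square for MN × MN:
Offspring genotypes: 1 MM, 2 MN, 1 NN
Phenotype counts: 1 type M, 2 type MN, 1 type N
Ratio: 1 type M : 2 type MN : 1 type N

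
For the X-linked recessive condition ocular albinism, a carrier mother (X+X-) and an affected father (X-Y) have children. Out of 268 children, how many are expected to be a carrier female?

Cross: X+X- × X-Y
Offspring: 1 X+X-, 1 X+Y, 1 X-X-, 1 X-Y
Probability of a carrier female: 1/4
Expected count = 1/4 × 268 = 67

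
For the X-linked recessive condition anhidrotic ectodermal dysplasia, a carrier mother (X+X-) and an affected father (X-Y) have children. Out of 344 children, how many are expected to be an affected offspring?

Cross: X+X- × X-Y
Offspring: 1 X+X-, 1 X+Y, 1 X-X-, 1 X-Y
Probability of an affected offspring: 2/4 = 1/2
Expected count = 1/2 × 344 = 172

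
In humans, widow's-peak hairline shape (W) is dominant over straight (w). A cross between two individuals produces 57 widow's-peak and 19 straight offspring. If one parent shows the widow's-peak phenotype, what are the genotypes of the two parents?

Observed offspring: 57 widow's-peak, 19 straight
The observed ratio simplifies to 3:1. Straight (ww) offspring appear, so each parent must contribute one w allele. The parent stated to show widow's-peak carries W, so it is Ww. The other parent is then either Ww or ww: Ww × ww would give a 1:1 split, whereas Ww × Ww gives 3:1 — matching the data. So both parents are heterozygous (Ww × Ww).
Parent genotypes: Ww × Ww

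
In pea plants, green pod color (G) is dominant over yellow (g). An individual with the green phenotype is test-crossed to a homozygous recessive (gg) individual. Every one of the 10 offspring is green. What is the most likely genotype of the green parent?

Test cross: ? × gg
All offspring are green.
If the unknown parent were heterozygous (Gg), about half of 10 offspring would be yellow; none are. The unknown parent is most likely homozygous dominant (GG).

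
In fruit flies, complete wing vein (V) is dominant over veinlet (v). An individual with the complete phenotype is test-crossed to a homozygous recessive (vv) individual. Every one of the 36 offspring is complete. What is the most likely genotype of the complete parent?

Test cross: ? × vv
All offspring are complete.
If the unknown parent were heterozygous (Vv), about half of 36 offspring would be veinlet; none are. The unknown parent is most likely homozygous dominant (VV).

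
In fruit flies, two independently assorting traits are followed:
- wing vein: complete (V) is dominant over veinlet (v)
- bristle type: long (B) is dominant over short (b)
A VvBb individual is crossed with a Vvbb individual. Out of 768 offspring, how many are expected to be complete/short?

Dihybrid cross VvBb × Vvbb — consider each gene separately:
wing vein: Vv × Vv → 1 VV, 2 Vv, 1 vv → 3 V_ : 1 vv (out of 4)
bristle type: Bb × bb → 2 Bb, 2 bb → 2 B_ : 2 bb (out of 4)
Combine (counts out of 4 × 4 = 16): complete/long (V_B_) = 3×2 = 6; complete/short (V_bb) = 3×2 = 6; veinlet/long (vvB_) = 1×2 = 2; veinlet/short (vvbb) = 1×2 = 2
Phenotype counts (out of 16): 6 complete/long, 6 complete/short, 2 veinlet/long, 2 veinlet/short
complete/short: 6 out of 16 → fraction 3/8
Expected count = 3/8 × 768 = 288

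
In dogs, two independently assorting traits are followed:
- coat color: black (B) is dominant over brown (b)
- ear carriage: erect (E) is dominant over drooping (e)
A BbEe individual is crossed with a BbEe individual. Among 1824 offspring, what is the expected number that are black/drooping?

Dihybrid cross BbEe × BbEe — consider each gene separately:
coat color: Bb × Bb → 1 BB, 2 Bb, 1 bb → 3 B_ : 1 bb (out of 4)
ear carriage: Ee × Ee → 1 EE, 2 Ee, 1 ee → 3 E_ : 1 ee (out of 4)
Combine (counts out of 4 × 4 = 16): black/erect (B_E_) = 3×3 = 9; black/drooping (B_ee) = 3×1 = 3; brown/erect (bbE_) = 1×3 = 3; brown/drooping (bbee) = 1×1 = 1
Phenotype counts (out of 16): 9 black/erect, 3 black/drooping, 3 brown/erect, 1 brown/drooping
black/drooping: 3 out of 16 → fraction 3/16
Expected count = 3/16 × 1824 = 342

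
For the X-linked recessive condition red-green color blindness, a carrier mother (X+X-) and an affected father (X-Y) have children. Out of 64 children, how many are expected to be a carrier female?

Cross: X+X- × X-Y
Offspring: 1 X+X-, 1 X+Y, 1 X-X-, 1 X-Y
Probability of a carrier female: 1/4
Expected count = 1/4 × 64 = 16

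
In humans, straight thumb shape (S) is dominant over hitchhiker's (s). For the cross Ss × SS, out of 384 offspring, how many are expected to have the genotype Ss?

Punnett square for Ss × SS:
Offspring genotypes: 2 SS, 2 Ss
Total offspring: 4
Count with target: 2
Probability: 2/4 = 1/2
Expected count = 1/2 × 384 = 192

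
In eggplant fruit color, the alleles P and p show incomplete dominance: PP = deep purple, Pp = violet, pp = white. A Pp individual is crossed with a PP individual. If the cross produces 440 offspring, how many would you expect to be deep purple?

Punnett square for Pp × PP:
Offspring genotypes: 2 PP, 2 Pp
Phenotype counts: 2 deep purple, 2 violet
deep purple: 2 out of 4 → fraction 1/2
Expected count = 1/2 × 440 = 220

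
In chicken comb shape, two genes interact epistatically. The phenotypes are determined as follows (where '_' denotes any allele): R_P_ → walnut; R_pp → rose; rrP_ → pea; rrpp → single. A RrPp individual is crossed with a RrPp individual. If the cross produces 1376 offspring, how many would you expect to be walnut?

Cross: RrPp × RrPp — consider each gene separately:
R gene: Rr × Rr → 1 RR, 2 Rr, 1 rr → 3 R_ : 1 rr (out of 4)
P gene: Pp × Pp → 1 PP, 2 Pp, 1 pp → 3 P_ : 1 pp (out of 4)
Genotype classes (out of 4 × 4 = 16): R_P_ = 3×3 = 9; R_pp = 3×1 = 3; rrP_ = 1×3 = 3; rrpp = 1×1 = 1
Apply the phenotype rules: R_P_ (9) → walnut; R_pp (3) → rose; rrP_ (3) → pea; rrpp (1) → single
Phenotype counts (out of 16): 9 walnut, 3 rose, 3 pea, 1 single
walnut: 9 out of 16 → fraction 9/16
Expected count = 9/16 × 1376 = 774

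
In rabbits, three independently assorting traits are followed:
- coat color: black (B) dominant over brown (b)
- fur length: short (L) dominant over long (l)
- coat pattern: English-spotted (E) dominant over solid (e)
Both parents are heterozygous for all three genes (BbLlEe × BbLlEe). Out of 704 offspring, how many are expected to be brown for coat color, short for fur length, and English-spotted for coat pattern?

Trihybrid cross: BbLlEe × BbLlEe
Each trait segregates independently with a 3:1 phenotypic ratio, so each gene contributes 3/4 (dominant) or 1/4 (recessive).
Target: brown (coat color), short (fur length), English-spotted (coat pattern)
Probability = product of independent per-trait probabilities
= 1/4 × 3/4 × 3/4 = 9/64
Expected count = 9/64 × 704 = 99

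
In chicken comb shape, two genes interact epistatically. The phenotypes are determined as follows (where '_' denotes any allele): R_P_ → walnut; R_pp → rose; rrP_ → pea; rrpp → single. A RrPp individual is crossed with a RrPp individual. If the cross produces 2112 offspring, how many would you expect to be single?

Cross: RrPp × RrPp — consider each gene separately:
R gene: Rr × Rr → 1 RR, 2 Rr, 1 rr → 3 R_ : 1 rr (out of 4)
P gene: Pp × Pp → 1 PP, 2 Pp, 1 pp → 3 P_ : 1 pp (out of 4)
Genotype classes (out of 4 × 4 = 16): R_P_ = 3×3 = 9; R_pp = 3×1 = 3; rrP_ = 1×3 = 3; rrpp = 1×1 = 1
Apply the phenotype rules: R_P_ (9) → walnut; R_pp (3) → rose; rrP_ (3) → pea; rrpp (1) → single
Phenotype counts (out of 16): 9 walnut, 3 rose, 3 pea, 1 single
single: 1 out of 16 → fraction 1/16
Expected count = 1/16 × 2112 = 132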